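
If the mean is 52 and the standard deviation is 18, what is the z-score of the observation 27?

-1.3889

Step 1: Recall the z-score formula: z = (x - mu) / sigma
Step 2: Substitute values: z = (27 - 52) / 18
Step 3: z = -25 / 18 = -1.3889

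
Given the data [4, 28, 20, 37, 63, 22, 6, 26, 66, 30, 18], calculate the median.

26

Step 1: Sort the data in ascending order: [4, 6, 18, 20, 22, 26, 28, 30, 37, 63, 66]
Step 2: The number of values is n = 11.
Step 3: Since n is odd, the median is the middle value at position 6: 26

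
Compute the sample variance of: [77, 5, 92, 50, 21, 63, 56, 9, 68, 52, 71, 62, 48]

676.4744

Step 1: Compute the mean: (77 + 5 + 92 + 50 + 21 + 63 + 56 + 9 + 68 + 52 + 71 + 62 + 48) / 13 = 51.8462
Step 2: Compute squared deviations from the mean:
  (77 - 51.8462)^2 = 632.716
  (5 - 51.8462)^2 = 2194.5621
  (92 - 51.8462)^2 = 1612.3314
  (50 - 51.8462)^2 = 3.4083
  (21 - 51.8462)^2 = 951.4852
  (63 - 51.8462)^2 = 124.4083
  (56 - 51.8462)^2 = 17.2544
  (9 - 51.8462)^2 = 1835.7929
  (68 - 51.8462)^2 = 260.9467
  (52 - 51.8462)^2 = 0.0237
  (71 - 51.8462)^2 = 366.8698
  (62 - 51.8462)^2 = 103.1006
  (48 - 51.8462)^2 = 14.7929
Step 3: Sum of squared deviations = 8117.6923
Step 4: Sample variance = 8117.6923 / 12 = 676.4744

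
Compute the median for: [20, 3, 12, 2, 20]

12

Step 1: Sort the data in ascending order: [2, 3, 12, 20, 20]
Step 2: The number of values is n = 5.
Step 3: Since n is odd, the median is the middle value at position 3: 12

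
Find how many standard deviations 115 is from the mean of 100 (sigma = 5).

3

Step 1: Recall the z-score formula: z = (x - mu) / sigma
Step 2: Substitute values: z = (115 - 100) / 5
Step 3: z = 15 / 5 = 3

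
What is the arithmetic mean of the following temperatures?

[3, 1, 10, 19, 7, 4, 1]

6.4286

Step 1: Sum all values: 3 + 1 + 10 + 19 + 7 + 4 + 1 = 45
Step 2: Count the number of values: n = 7
Step 3: Mean = sum / n = 45 / 7 = 6.4286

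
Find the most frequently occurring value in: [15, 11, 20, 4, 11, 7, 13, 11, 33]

11

Step 1: Count the frequency of each value:
  4: appears 1 time(s)
  7: appears 1 time(s)
  11: appears 3 time(s)
  13: appears 1 time(s)
  15: appears 1 time(s)
  20: appears 1 time(s)
  33: appears 1 time(s)
Step 2: The value 11 appears most frequently (3 times).
Step 3: Mode = 11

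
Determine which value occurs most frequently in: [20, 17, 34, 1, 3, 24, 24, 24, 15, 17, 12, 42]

24

Step 1: Count the frequency of each value:
  1: appears 1 time(s)
  3: appears 1 time(s)
  12: appears 1 time(s)
  15: appears 1 time(s)
  17: appears 2 time(s)
  20: appears 1 time(s)
  24: appears 3 time(s)
  34: appears 1 time(s)
  42: appears 1 time(s)
Step 2: The value 24 appears most frequently (3 times).
Step 3: Mode = 24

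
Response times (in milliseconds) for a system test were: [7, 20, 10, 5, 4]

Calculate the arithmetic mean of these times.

9.2

Step 1: Sum all values: 7 + 20 + 10 + 5 + 4 = 46
Step 2: Count the number of values: n = 5
Step 3: Mean = sum / n = 46 / 5 = 9.2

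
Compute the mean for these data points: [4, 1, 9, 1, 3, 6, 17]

5.8571

Step 1: Sum all values: 4 + 1 + 9 + 1 + 3 + 6 + 17 = 41
Step 2: Count the number of values: n = 7
Step 3: Mean = sum / n = 41 / 7 = 5.8571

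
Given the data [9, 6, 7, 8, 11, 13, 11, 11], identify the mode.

11

Step 1: Count the frequency of each value:
  6: appears 1 time(s)
  7: appears 1 time(s)
  8: appears 1 time(s)
  9: appears 1 time(s)
  11: appears 3 time(s)
  13: appears 1 time(s)
Step 2: The value 11 appears most frequently (3 times).
Step 3: Mode = 11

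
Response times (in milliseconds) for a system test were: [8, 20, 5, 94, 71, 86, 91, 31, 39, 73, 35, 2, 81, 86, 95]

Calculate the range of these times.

93

Step 1: Identify the maximum value: max = 95
Step 2: Identify the minimum value: min = 2
Step 3: Range = max - min = 95 - 2 = 93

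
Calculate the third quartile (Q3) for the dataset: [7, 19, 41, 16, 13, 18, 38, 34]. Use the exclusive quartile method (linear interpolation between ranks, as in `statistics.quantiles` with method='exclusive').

37

Step 1: Sort the data: [7, 13, 16, 18, 19, 34, 38, 41]
Step 2: n = 8
Step 3: Using the exclusive quartile method:
  Q1 = 13.75
  Q2 (median) = 18.5
  Q3 = 37
  IQR = Q3 - Q1 = 37 - 13.75 = 23.25
Step 4: Q3 = 37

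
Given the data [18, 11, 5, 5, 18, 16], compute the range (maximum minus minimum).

13

Step 1: Identify the maximum value: max = 18
Step 2: Identify the minimum value: min = 5
Step 3: Range = max - min = 18 - 5 = 13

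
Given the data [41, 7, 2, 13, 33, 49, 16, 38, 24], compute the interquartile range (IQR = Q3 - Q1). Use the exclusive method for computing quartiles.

29.5

Step 1: Sort the data: [2, 7, 13, 16, 24, 33, 38, 41, 49]
Step 2: n = 9
Step 3: Using the exclusive quartile method:
  Q1 = 10
  Q2 (median) = 24
  Q3 = 39.5
  IQR = Q3 - Q1 = 39.5 - 10 = 29.5
Step 4: IQR = 29.5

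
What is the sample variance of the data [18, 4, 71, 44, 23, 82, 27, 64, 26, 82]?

816.3222

Step 1: Compute the mean: (18 + 4 + 71 + 44 + 23 + 82 + 27 + 64 + 26 + 82) / 10 = 44.1
Step 2: Compute squared deviations from the mean:
  (18 - 44.1)^2 = 681.21
  (4 - 44.1)^2 = 1608.01
  (71 - 44.1)^2 = 723.61
  (44 - 44.1)^2 = 0.01
  (23 - 44.1)^2 = 445.21
  (82 - 44.1)^2 = 1436.41
  (27 - 44.1)^2 = 292.41
  (64 - 44.1)^2 = 396.01
  (26 - 44.1)^2 = 327.61
  (82 - 44.1)^2 = 1436.41
Step 3: Sum of squared deviations = 7346.9
Step 4: Sample variance = 7346.9 / 9 = 816.3222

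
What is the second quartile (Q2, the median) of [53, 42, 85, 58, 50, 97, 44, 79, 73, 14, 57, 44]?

55

Step 1: Sort the data: [14, 42, 44, 44, 50, 53, 57, 58, 73, 79, 85, 97]
Step 2: n = 12
Step 3: Q2 is the median. Since n is even, it is the average of the values at positions 6 and 7:
  Q2 = (53 + 57) / 2 = 55
Step 4: Q2 = 55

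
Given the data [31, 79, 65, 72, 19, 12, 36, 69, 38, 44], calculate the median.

41

Step 1: Sort the data in ascending order: [12, 19, 31, 36, 38, 44, 65, 69, 72, 79]
Step 2: The number of values is n = 10.
Step 3: Since n is even, the median is the average of positions 5 and 6:
  Median = (38 + 44) / 2 = 41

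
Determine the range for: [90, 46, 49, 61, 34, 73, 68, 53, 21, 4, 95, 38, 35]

91

Step 1: Identify the maximum value: max = 95
Step 2: Identify the minimum value: min = 4
Step 3: Range = max - min = 95 - 4 = 91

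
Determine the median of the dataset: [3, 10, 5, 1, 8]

5

Step 1: Sort the data in ascending order: [1, 3, 5, 8, 10]
Step 2: The number of values is n = 5.
Step 3: Since n is odd, the median is the middle value at position 3: 5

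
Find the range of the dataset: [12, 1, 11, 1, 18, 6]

17

Step 1: Identify the maximum value: max = 18
Step 2: Identify the minimum value: min = 1
Step 3: Range = max - min = 18 - 1 = 17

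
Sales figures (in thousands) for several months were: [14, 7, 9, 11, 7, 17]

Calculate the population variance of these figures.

13.4722

Step 1: Compute the mean: (14 + 7 + 9 + 11 + 7 + 17) / 6 = 10.8333
Step 2: Compute squared deviations from the mean:
  (14 - 10.8333)^2 = 10.0278
  (7 - 10.8333)^2 = 14.6944
  (9 - 10.8333)^2 = 3.3611
  (11 - 10.8333)^2 = 0.0278
  (7 - 10.8333)^2 = 14.6944
  (17 - 10.8333)^2 = 38.0278
Step 3: Sum of squared deviations = 80.8333
Step 4: Population variance = 80.8333 / 6 = 13.4722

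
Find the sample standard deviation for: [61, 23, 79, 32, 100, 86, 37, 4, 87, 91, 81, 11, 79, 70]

32.1642

Step 1: Compute the mean: 60.0714
Step 2: Sum of squared deviations from the mean: 13448.9286
Step 3: Sample variance = 13448.9286 / 13 = 1034.533
Step 4: Standard deviation = sqrt(1034.533) = 32.1642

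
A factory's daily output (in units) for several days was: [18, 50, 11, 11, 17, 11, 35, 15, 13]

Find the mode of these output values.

11

Step 1: Count the frequency of each value:
  11: appears 3 time(s)
  13: appears 1 time(s)
  15: appears 1 time(s)
  17: appears 1 time(s)
  18: appears 1 time(s)
  35: appears 1 time(s)
  50: appears 1 time(s)
Step 2: The value 11 appears most frequently (3 times).
Step 3: Mode = 11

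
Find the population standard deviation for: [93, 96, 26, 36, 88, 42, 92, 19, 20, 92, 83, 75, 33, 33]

30.1848

Step 1: Compute the mean: 59.1429
Step 2: Sum of squared deviations from the mean: 12755.7143
Step 3: Population variance = 12755.7143 / 14 = 911.1224
Step 4: Standard deviation = sqrt(911.1224) = 30.1848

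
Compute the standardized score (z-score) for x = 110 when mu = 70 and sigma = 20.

2

Step 1: Recall the z-score formula: z = (x - mu) / sigma
Step 2: Substitute values: z = (110 - 70) / 20
Step 3: z = 40 / 20 = 2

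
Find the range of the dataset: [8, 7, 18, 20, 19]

13

Step 1: Identify the maximum value: max = 20
Step 2: Identify the minimum value: min = 7
Step 3: Range = max - min = 20 - 7 = 13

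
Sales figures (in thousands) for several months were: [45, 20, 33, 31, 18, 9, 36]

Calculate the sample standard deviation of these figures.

12.3134

Step 1: Compute the mean: 27.4286
Step 2: Sum of squared deviations from the mean: 909.7143
Step 3: Sample variance = 909.7143 / 6 = 151.619
Step 4: Standard deviation = sqrt(151.619) = 12.3134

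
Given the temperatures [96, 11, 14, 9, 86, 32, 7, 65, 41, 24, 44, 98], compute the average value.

43.9167

Step 1: Sum all values: 96 + 11 + 14 + 9 + 86 + 32 + 7 + 65 + 41 + 24 + 44 + 98 = 527
Step 2: Count the number of values: n = 12
Step 3: Mean = sum / n = 527 / 12 = 43.9167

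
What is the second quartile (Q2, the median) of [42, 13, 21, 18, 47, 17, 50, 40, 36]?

36

Step 1: Sort the data: [13, 17, 18, 21, 36, 40, 42, 47, 50]
Step 2: n = 9
Step 3: Q2 is the median. Since n is odd, it is the middle value at position 5: 36
Step 4: Q2 = 36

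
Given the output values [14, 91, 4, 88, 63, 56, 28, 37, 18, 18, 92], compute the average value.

46.2727

Step 1: Sum all values: 14 + 91 + 4 + 88 + 63 + 56 + 28 + 37 + 18 + 18 + 92 = 509
Step 2: Count the number of values: n = 11
Step 3: Mean = sum / n = 509 / 11 = 46.2727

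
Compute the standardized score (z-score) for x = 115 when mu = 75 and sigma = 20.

2

Step 1: Recall the z-score formula: z = (x - mu) / sigma
Step 2: Substitute values: z = (115 - 75) / 20
Step 3: z = 40 / 20 = 2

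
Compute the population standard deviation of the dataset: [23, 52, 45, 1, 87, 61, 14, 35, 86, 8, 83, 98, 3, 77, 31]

32.4355

Step 1: Compute the mean: 46.9333
Step 2: Sum of squared deviations from the mean: 15780.9333
Step 3: Population variance = 15780.9333 / 15 = 1052.0622
Step 4: Standard deviation = sqrt(1052.0622) = 32.4355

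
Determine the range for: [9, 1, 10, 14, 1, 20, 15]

19

Step 1: Identify the maximum value: max = 20
Step 2: Identify the minimum value: min = 1
Step 3: Range = max - min = 20 - 1 = 19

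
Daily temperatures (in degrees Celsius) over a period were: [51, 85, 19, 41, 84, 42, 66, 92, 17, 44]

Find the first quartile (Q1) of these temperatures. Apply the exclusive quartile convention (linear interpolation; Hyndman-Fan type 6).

35.5

Step 1: Sort the data: [17, 19, 41, 42, 44, 51, 66, 84, 85, 92]
Step 2: n = 10
Step 3: Using the exclusive quartile method:
  Q1 = 35.5
  Q2 (median) = 47.5
  Q3 = 84.25
  IQR = Q3 - Q1 = 84.25 - 35.5 = 48.75
Step 4: Q1 = 35.5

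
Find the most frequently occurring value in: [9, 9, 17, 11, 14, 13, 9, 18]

9

Step 1: Count the frequency of each value:
  9: appears 3 time(s)
  11: appears 1 time(s)
  13: appears 1 time(s)
  14: appears 1 time(s)
  17: appears 1 time(s)
  18: appears 1 time(s)
Step 2: The value 9 appears most frequently (3 times).
Step 3: Mode = 9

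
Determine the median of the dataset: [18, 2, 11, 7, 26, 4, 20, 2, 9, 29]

10

Step 1: Sort the data in ascending order: [2, 2, 4, 7, 9, 11, 18, 20, 26, 29]
Step 2: The number of values is n = 10.
Step 3: Since n is even, the median is the average of positions 5 and 6:
  Median = (9 + 11) / 2 = 10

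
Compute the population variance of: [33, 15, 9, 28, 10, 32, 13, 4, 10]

105.8765

Step 1: Compute the mean: (33 + 15 + 9 + 28 + 10 + 32 + 13 + 4 + 10) / 9 = 17.1111
Step 2: Compute squared deviations from the mean:
  (33 - 17.1111)^2 = 252.4568
  (15 - 17.1111)^2 = 4.4568
  (9 - 17.1111)^2 = 65.7901
  (28 - 17.1111)^2 = 118.5679
  (10 - 17.1111)^2 = 50.5679
  (32 - 17.1111)^2 = 221.679
  (13 - 17.1111)^2 = 16.9012
  (4 - 17.1111)^2 = 171.9012
  (10 - 17.1111)^2 = 50.5679
Step 3: Sum of squared deviations = 952.8889
Step 4: Population variance = 952.8889 / 9 = 105.8765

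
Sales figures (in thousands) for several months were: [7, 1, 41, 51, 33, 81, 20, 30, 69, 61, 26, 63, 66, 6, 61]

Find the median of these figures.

41

Step 1: Sort the data in ascending order: [1, 6, 7, 20, 26, 30, 33, 41, 51, 61, 61, 63, 66, 69, 81]
Step 2: The number of values is n = 15.
Step 3: Since n is odd, the median is the middle value at position 8: 41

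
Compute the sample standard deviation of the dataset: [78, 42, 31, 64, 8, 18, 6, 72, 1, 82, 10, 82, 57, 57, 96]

32.4422

Step 1: Compute the mean: 46.9333
Step 2: Sum of squared deviations from the mean: 14734.9333
Step 3: Sample variance = 14734.9333 / 14 = 1052.4952
Step 4: Standard deviation = sqrt(1052.4952) = 32.4422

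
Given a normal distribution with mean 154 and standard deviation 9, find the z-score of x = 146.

-0.8889

Step 1: Recall the z-score formula: z = (x - mu) / sigma
Step 2: Substitute values: z = (146 - 154) / 9
Step 3: z = -8 / 9 = -0.8889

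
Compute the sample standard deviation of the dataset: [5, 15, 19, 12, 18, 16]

5.1153

Step 1: Compute the mean: 14.1667
Step 2: Sum of squared deviations from the mean: 130.8333
Step 3: Sample variance = 130.8333 / 5 = 26.1667
Step 4: Standard deviation = sqrt(26.1667) = 5.1153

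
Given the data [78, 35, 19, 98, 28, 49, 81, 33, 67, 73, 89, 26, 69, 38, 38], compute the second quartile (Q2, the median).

49

Step 1: Sort the data: [19, 26, 28, 33, 35, 38, 38, 49, 67, 69, 73, 78, 81, 89, 98]
Step 2: n = 15
Step 3: Q2 is the median. Since n is odd, it is the middle value at position 8: 49
Step 4: Q2 = 49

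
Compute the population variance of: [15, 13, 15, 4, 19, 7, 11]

22.5714

Step 1: Compute the mean: (15 + 13 + 15 + 4 + 19 + 7 + 11) / 7 = 12
Step 2: Compute squared deviations from the mean:
  (15 - 12)^2 = 9
  (13 - 12)^2 = 1
  (15 - 12)^2 = 9
  (4 - 12)^2 = 64
  (19 - 12)^2 = 49
  (7 - 12)^2 = 25
  (11 - 12)^2 = 1
Step 3: Sum of squared deviations = 158
Step 4: Population variance = 158 / 7 = 22.5714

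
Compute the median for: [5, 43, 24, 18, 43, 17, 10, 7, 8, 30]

17.5

Step 1: Sort the data in ascending order: [5, 7, 8, 10, 17, 18, 24, 30, 43, 43]
Step 2: The number of values is n = 10.
Step 3: Since n is even, the median is the average of positions 5 and 6:
  Median = (17 + 18) / 2 = 17.5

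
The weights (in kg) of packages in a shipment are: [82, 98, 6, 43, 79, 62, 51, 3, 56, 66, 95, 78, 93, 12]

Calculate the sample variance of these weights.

1061.8242

Step 1: Compute the mean: (82 + 98 + 6 + 43 + 79 + 62 + 51 + 3 + 56 + 66 + 95 + 78 + 93 + 12) / 14 = 58.8571
Step 2: Compute squared deviations from the mean:
  (82 - 58.8571)^2 = 535.5918
  (98 - 58.8571)^2 = 1532.1633
  (6 - 58.8571)^2 = 2793.8776
  (43 - 58.8571)^2 = 251.449
  (79 - 58.8571)^2 = 405.7347
  (62 - 58.8571)^2 = 9.8776
  (51 - 58.8571)^2 = 61.7347
  (3 - 58.8571)^2 = 3120.0204
  (56 - 58.8571)^2 = 8.1633
  (66 - 58.8571)^2 = 51.0204
  (95 - 58.8571)^2 = 1306.3061
  (78 - 58.8571)^2 = 366.449
  (93 - 58.8571)^2 = 1165.7347
  (12 - 58.8571)^2 = 2195.5918
Step 3: Sum of squared deviations = 13803.7143
Step 4: Sample variance = 13803.7143 / 13 = 1061.8242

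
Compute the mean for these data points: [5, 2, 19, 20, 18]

12.8

Step 1: Sum all values: 5 + 2 + 19 + 20 + 18 = 64
Step 2: Count the number of values: n = 5
Step 3: Mean = sum / n = 64 / 5 = 12.8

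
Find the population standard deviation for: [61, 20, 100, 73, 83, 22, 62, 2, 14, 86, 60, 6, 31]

31.9745

Step 1: Compute the mean: 47.6923
Step 2: Sum of squared deviations from the mean: 13290.7692
Step 3: Population variance = 13290.7692 / 13 = 1022.3669
Step 4: Standard deviation = sqrt(1022.3669) = 31.9745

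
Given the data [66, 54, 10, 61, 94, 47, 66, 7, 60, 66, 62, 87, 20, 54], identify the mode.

66

Step 1: Count the frequency of each value:
  7: appears 1 time(s)
  10: appears 1 time(s)
  20: appears 1 time(s)
  47: appears 1 time(s)
  54: appears 2 time(s)
  60: appears 1 time(s)
  61: appears 1 time(s)
  62: appears 1 time(s)
  66: appears 3 time(s)
  87: appears 1 time(s)
  94: appears 1 time(s)
Step 2: The value 66 appears most frequently (3 times).
Step 3: Mode = 66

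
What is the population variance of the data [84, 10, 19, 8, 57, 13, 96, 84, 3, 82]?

1321.04

Step 1: Compute the mean: (84 + 10 + 19 + 8 + 57 + 13 + 96 + 84 + 3 + 82) / 10 = 45.6
Step 2: Compute squared deviations from the mean:
  (84 - 45.6)^2 = 1474.56
  (10 - 45.6)^2 = 1267.36
  (19 - 45.6)^2 = 707.56
  (8 - 45.6)^2 = 1413.76
  (57 - 45.6)^2 = 129.96
  (13 - 45.6)^2 = 1062.76
  (96 - 45.6)^2 = 2540.16
  (84 - 45.6)^2 = 1474.56
  (3 - 45.6)^2 = 1814.76
  (82 - 45.6)^2 = 1324.96
Step 3: Sum of squared deviations = 13210.4
Step 4: Population variance = 13210.4 / 10 = 1321.04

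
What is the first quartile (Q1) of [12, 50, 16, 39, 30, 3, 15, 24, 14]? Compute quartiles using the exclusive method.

13

Step 1: Sort the data: [3, 12, 14, 15, 16, 24, 30, 39, 50]
Step 2: n = 9
Step 3: Using the exclusive quartile method:
  Q1 = 13
  Q2 (median) = 16
  Q3 = 34.5
  IQR = Q3 - Q1 = 34.5 - 13 = 21.5
Step 4: Q1 = 13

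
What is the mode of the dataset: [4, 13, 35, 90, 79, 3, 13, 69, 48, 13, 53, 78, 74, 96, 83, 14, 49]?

13

Step 1: Count the frequency of each value:
  3: appears 1 time(s)
  4: appears 1 time(s)
  13: appears 3 time(s)
  14: appears 1 time(s)
  35: appears 1 time(s)
  48: appears 1 time(s)
  49: appears 1 time(s)
  53: appears 1 time(s)
  69: appears 1 time(s)
  74: appears 1 time(s)
  78: appears 1 time(s)
  79: appears 1 time(s)
  83: appears 1 time(s)
  90: appears 1 time(s)
  96: appears 1 time(s)
Step 2: The value 13 appears most frequently (3 times).
Step 3: Mode = 13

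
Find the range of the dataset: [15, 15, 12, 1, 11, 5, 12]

14

Step 1: Identify the maximum value: max = 15
Step 2: Identify the minimum value: min = 1
Step 3: Range = max - min = 15 - 1 = 14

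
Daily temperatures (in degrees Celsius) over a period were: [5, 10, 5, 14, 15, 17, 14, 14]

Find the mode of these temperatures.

14

Step 1: Count the frequency of each value:
  5: appears 2 time(s)
  10: appears 1 time(s)
  14: appears 3 time(s)
  15: appears 1 time(s)
  17: appears 1 time(s)
Step 2: The value 14 appears most frequently (3 times).
Step 3: Mode = 14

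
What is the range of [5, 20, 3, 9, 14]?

17

Step 1: Identify the maximum value: max = 20
Step 2: Identify the minimum value: min = 3
Step 3: Range = max - min = 20 - 3 = 17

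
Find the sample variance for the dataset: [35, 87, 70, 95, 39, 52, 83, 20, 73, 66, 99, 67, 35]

631.9744

Step 1: Compute the mean: (35 + 87 + 70 + 95 + 39 + 52 + 83 + 20 + 73 + 66 + 99 + 67 + 35) / 13 = 63.1538
Step 2: Compute squared deviations from the mean:
  (35 - 63.1538)^2 = 792.6391
  (87 - 63.1538)^2 = 568.6391
  (70 - 63.1538)^2 = 46.8698
  (95 - 63.1538)^2 = 1014.1775
  (39 - 63.1538)^2 = 583.4083
  (52 - 63.1538)^2 = 124.4083
  (83 - 63.1538)^2 = 393.8698
  (20 - 63.1538)^2 = 1862.2544
  (73 - 63.1538)^2 = 96.9467
  (66 - 63.1538)^2 = 8.1006
  (99 - 63.1538)^2 = 1284.9467
  (67 - 63.1538)^2 = 14.7929
  (35 - 63.1538)^2 = 792.6391
Step 3: Sum of squared deviations = 7583.6923
Step 4: Sample variance = 7583.6923 / 12 = 631.9744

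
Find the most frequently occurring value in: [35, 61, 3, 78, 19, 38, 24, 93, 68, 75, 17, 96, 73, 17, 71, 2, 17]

17

Step 1: Count the frequency of each value:
  2: appears 1 time(s)
  3: appears 1 time(s)
  17: appears 3 time(s)
  19: appears 1 time(s)
  24: appears 1 time(s)
  35: appears 1 time(s)
  38: appears 1 time(s)
  61: appears 1 time(s)
  68: appears 1 time(s)
  71: appears 1 time(s)
  73: appears 1 time(s)
  75: appears 1 time(s)
  78: appears 1 time(s)
  93: appears 1 time(s)
  96: appears 1 time(s)
Step 2: The value 17 appears most frequently (3 times).
Step 3: Mode = 17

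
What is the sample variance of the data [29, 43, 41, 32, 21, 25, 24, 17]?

85.4286

Step 1: Compute the mean: (29 + 43 + 41 + 32 + 21 + 25 + 24 + 17) / 8 = 29
Step 2: Compute squared deviations from the mean:
  (29 - 29)^2 = 0
  (43 - 29)^2 = 196
  (41 - 29)^2 = 144
  (32 - 29)^2 = 9
  (21 - 29)^2 = 64
  (25 - 29)^2 = 16
  (24 - 29)^2 = 25
  (17 - 29)^2 = 144
Step 3: Sum of squared deviations = 598
Step 4: Sample variance = 598 / 7 = 85.4286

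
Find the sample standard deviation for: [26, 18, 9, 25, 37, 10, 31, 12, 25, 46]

12.0596

Step 1: Compute the mean: 23.9
Step 2: Sum of squared deviations from the mean: 1308.9
Step 3: Sample variance = 1308.9 / 9 = 145.4333
Step 4: Standard deviation = sqrt(145.4333) = 12.0596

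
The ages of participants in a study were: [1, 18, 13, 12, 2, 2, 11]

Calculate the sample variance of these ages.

44.9524

Step 1: Compute the mean: (1 + 18 + 13 + 12 + 2 + 2 + 11) / 7 = 8.4286
Step 2: Compute squared deviations from the mean:
  (1 - 8.4286)^2 = 55.1837
  (18 - 8.4286)^2 = 91.6122
  (13 - 8.4286)^2 = 20.898
  (12 - 8.4286)^2 = 12.7551
  (2 - 8.4286)^2 = 41.3265
  (2 - 8.4286)^2 = 41.3265
  (11 - 8.4286)^2 = 6.6122
Step 3: Sum of squared deviations = 269.7143
Step 4: Sample variance = 269.7143 / 6 = 44.9524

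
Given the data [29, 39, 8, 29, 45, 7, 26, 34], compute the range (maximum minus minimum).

38

Step 1: Identify the maximum value: max = 45
Step 2: Identify the minimum value: min = 7
Step 3: Range = max - min = 45 - 7 = 38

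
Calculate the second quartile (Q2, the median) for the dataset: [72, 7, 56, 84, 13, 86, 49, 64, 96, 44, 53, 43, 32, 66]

54.5

Step 1: Sort the data: [7, 13, 32, 43, 44, 49, 53, 56, 64, 66, 72, 84, 86, 96]
Step 2: n = 14
Step 3: Q2 is the median. Since n is even, it is the average of the values at positions 7 and 8:
  Q2 = (53 + 56) / 2 = 54.5
Step 4: Q2 = 54.5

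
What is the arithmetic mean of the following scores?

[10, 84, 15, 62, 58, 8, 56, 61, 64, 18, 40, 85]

46.75

Step 1: Sum all values: 10 + 84 + 15 + 62 + 58 + 8 + 56 + 61 + 64 + 18 + 40 + 85 = 561
Step 2: Count the number of values: n = 12
Step 3: Mean = sum / n = 561 / 12 = 46.75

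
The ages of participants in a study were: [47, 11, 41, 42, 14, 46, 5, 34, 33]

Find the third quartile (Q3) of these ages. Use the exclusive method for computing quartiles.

44

Step 1: Sort the data: [5, 11, 14, 33, 34, 41, 42, 46, 47]
Step 2: n = 9
Step 3: Using the exclusive quartile method:
  Q1 = 12.5
  Q2 (median) = 34
  Q3 = 44
  IQR = Q3 - Q1 = 44 - 12.5 = 31.5
Step 4: Q3 = 44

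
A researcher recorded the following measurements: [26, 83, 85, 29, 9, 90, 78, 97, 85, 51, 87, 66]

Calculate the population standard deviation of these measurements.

28.2445

Step 1: Compute the mean: 65.5
Step 2: Sum of squared deviations from the mean: 9573
Step 3: Population variance = 9573 / 12 = 797.75
Step 4: Standard deviation = sqrt(797.75) = 28.2445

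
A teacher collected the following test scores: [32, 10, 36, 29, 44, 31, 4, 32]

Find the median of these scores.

31.5

Step 1: Sort the data in ascending order: [4, 10, 29, 31, 32, 32, 36, 44]
Step 2: The number of values is n = 8.
Step 3: Since n is even, the median is the average of positions 4 and 5:
  Median = (31 + 32) / 2 = 31.5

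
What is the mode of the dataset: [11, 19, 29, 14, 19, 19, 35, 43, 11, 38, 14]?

19

Step 1: Count the frequency of each value:
  11: appears 2 time(s)
  14: appears 2 time(s)
  19: appears 3 time(s)
  29: appears 1 time(s)
  35: appears 1 time(s)
  38: appears 1 time(s)
  43: appears 1 time(s)
Step 2: The value 19 appears most frequently (3 times).
Step 3: Mode = 19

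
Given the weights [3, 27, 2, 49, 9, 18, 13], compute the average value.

17.2857

Step 1: Sum all values: 3 + 27 + 2 + 49 + 9 + 18 + 13 = 121
Step 2: Count the number of values: n = 7
Step 3: Mean = sum / n = 121 / 7 = 17.2857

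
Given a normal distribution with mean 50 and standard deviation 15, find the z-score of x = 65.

1

Step 1: Recall the z-score formula: z = (x - mu) / sigma
Step 2: Substitute values: z = (65 - 50) / 15
Step 3: z = 15 / 15 = 1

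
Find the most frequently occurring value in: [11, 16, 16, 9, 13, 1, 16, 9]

16

Step 1: Count the frequency of each value:
  1: appears 1 time(s)
  9: appears 2 time(s)
  11: appears 1 time(s)
  13: appears 1 time(s)
  16: appears 3 time(s)
Step 2: The value 16 appears most frequently (3 times).
Step 3: Mode = 16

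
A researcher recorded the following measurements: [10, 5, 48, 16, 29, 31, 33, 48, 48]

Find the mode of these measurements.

48

Step 1: Count the frequency of each value:
  5: appears 1 time(s)
  10: appears 1 time(s)
  16: appears 1 time(s)
  29: appears 1 time(s)
  31: appears 1 time(s)
  33: appears 1 time(s)
  48: appears 3 time(s)
Step 2: The value 48 appears most frequently (3 times).
Step 3: Mode = 48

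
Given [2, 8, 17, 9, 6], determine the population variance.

24.24

Step 1: Compute the mean: (2 + 8 + 17 + 9 + 6) / 5 = 8.4
Step 2: Compute squared deviations from the mean:
  (2 - 8.4)^2 = 40.96
  (8 - 8.4)^2 = 0.16
  (17 - 8.4)^2 = 73.96
  (9 - 8.4)^2 = 0.36
  (6 - 8.4)^2 = 5.76
Step 3: Sum of squared deviations = 121.2
Step 4: Population variance = 121.2 / 5 = 24.24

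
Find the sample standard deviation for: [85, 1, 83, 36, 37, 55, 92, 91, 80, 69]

30.0867

Step 1: Compute the mean: 62.9
Step 2: Sum of squared deviations from the mean: 8146.9
Step 3: Sample variance = 8146.9 / 9 = 905.2111
Step 4: Standard deviation = sqrt(905.2111) = 30.0867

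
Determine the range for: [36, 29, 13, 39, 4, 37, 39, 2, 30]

37

Step 1: Identify the maximum value: max = 39
Step 2: Identify the minimum value: min = 2
Step 3: Range = max - min = 39 - 2 = 37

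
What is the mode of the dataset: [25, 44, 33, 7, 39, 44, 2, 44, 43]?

44

Step 1: Count the frequency of each value:
  2: appears 1 time(s)
  7: appears 1 time(s)
  25: appears 1 time(s)
  33: appears 1 time(s)
  39: appears 1 time(s)
  43: appears 1 time(s)
  44: appears 3 time(s)
Step 2: The value 44 appears most frequently (3 times).
Step 3: Mode = 44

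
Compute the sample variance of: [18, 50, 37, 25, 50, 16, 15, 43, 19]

216

Step 1: Compute the mean: (18 + 50 + 37 + 25 + 50 + 16 + 15 + 43 + 19) / 9 = 30.3333
Step 2: Compute squared deviations from the mean:
  (18 - 30.3333)^2 = 152.1111
  (50 - 30.3333)^2 = 386.7778
  (37 - 30.3333)^2 = 44.4444
  (25 - 30.3333)^2 = 28.4444
  (50 - 30.3333)^2 = 386.7778
  (16 - 30.3333)^2 = 205.4444
  (15 - 30.3333)^2 = 235.1111
  (43 - 30.3333)^2 = 160.4444
  (19 - 30.3333)^2 = 128.4444
Step 3: Sum of squared deviations = 1728
Step 4: Sample variance = 1728 / 8 = 216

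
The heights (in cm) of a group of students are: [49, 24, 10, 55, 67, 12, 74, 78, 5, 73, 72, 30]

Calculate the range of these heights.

73

Step 1: Identify the maximum value: max = 78
Step 2: Identify the minimum value: min = 5
Step 3: Range = max - min = 78 - 5 = 73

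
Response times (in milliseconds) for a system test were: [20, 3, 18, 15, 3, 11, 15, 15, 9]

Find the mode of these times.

15

Step 1: Count the frequency of each value:
  3: appears 2 time(s)
  9: appears 1 time(s)
  11: appears 1 time(s)
  15: appears 3 time(s)
  18: appears 1 time(s)
  20: appears 1 time(s)
Step 2: The value 15 appears most frequently (3 times).
Step 3: Mode = 15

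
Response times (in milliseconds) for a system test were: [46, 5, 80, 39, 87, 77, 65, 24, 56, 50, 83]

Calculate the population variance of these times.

621.5041

Step 1: Compute the mean: (46 + 5 + 80 + 39 + 87 + 77 + 65 + 24 + 56 + 50 + 83) / 11 = 55.6364
Step 2: Compute squared deviations from the mean:
  (46 - 55.6364)^2 = 92.8595
  (5 - 55.6364)^2 = 2564.0413
  (80 - 55.6364)^2 = 593.5868
  (39 - 55.6364)^2 = 276.7686
  (87 - 55.6364)^2 = 983.6777
  (77 - 55.6364)^2 = 456.405
  (65 - 55.6364)^2 = 87.6777
  (24 - 55.6364)^2 = 1000.8595
  (56 - 55.6364)^2 = 0.1322
  (50 - 55.6364)^2 = 31.7686
  (83 - 55.6364)^2 = 748.7686
Step 3: Sum of squared deviations = 6836.5455
Step 4: Population variance = 6836.5455 / 11 = 621.5041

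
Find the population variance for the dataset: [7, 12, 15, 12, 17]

11.44

Step 1: Compute the mean: (7 + 12 + 15 + 12 + 17) / 5 = 12.6
Step 2: Compute squared deviations from the mean:
  (7 - 12.6)^2 = 31.36
  (12 - 12.6)^2 = 0.36
  (15 - 12.6)^2 = 5.76
  (12 - 12.6)^2 = 0.36
  (17 - 12.6)^2 = 19.36
Step 3: Sum of squared deviations = 57.2
Step 4: Population variance = 57.2 / 5 = 11.44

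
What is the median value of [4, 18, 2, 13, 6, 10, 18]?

10

Step 1: Sort the data in ascending order: [2, 4, 6, 10, 13, 18, 18]
Step 2: The number of values is n = 7.
Step 3: Since n is odd, the median is the middle value at position 4: 10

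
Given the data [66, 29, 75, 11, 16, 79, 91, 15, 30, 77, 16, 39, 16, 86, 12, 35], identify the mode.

16

Step 1: Count the frequency of each value:
  11: appears 1 time(s)
  12: appears 1 time(s)
  15: appears 1 time(s)
  16: appears 3 time(s)
  29: appears 1 time(s)
  30: appears 1 time(s)
  35: appears 1 time(s)
  39: appears 1 time(s)
  66: appears 1 time(s)
  75: appears 1 time(s)
  77: appears 1 time(s)
  79: appears 1 time(s)
  86: appears 1 time(s)
  91: appears 1 time(s)
Step 2: The value 16 appears most frequently (3 times).
Step 3: Mode = 16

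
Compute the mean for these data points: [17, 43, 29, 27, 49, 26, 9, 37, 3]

26.6667

Step 1: Sum all values: 17 + 43 + 29 + 27 + 49 + 26 + 9 + 37 + 3 = 240
Step 2: Count the number of values: n = 9
Step 3: Mean = sum / n = 240 / 9 = 26.6667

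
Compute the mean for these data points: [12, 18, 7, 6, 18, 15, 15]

13

Step 1: Sum all values: 12 + 18 + 7 + 6 + 18 + 15 + 15 = 91
Step 2: Count the number of values: n = 7
Step 3: Mean = sum / n = 91 / 7 = 13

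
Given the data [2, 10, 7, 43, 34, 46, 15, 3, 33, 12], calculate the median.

13.5

Step 1: Sort the data in ascending order: [2, 3, 7, 10, 12, 15, 33, 34, 43, 46]
Step 2: The number of values is n = 10.
Step 3: Since n is even, the median is the average of positions 5 and 6:
  Median = (12 + 15) / 2 = 13.5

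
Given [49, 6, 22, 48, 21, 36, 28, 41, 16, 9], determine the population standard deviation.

14.6506

Step 1: Compute the mean: 27.6
Step 2: Sum of squared deviations from the mean: 2146.4
Step 3: Population variance = 2146.4 / 10 = 214.64
Step 4: Standard deviation = sqrt(214.64) = 14.6506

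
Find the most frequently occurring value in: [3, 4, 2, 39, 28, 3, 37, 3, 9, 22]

3

Step 1: Count the frequency of each value:
  2: appears 1 time(s)
  3: appears 3 time(s)
  4: appears 1 time(s)
  9: appears 1 time(s)
  22: appears 1 time(s)
  28: appears 1 time(s)
  37: appears 1 time(s)
  39: appears 1 time(s)
Step 2: The value 3 appears most frequently (3 times).
Step 3: Mode = 3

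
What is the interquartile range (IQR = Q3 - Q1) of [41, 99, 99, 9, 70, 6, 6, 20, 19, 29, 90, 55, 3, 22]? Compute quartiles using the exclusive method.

66.75

Step 1: Sort the data: [3, 6, 6, 9, 19, 20, 22, 29, 41, 55, 70, 90, 99, 99]
Step 2: n = 14
Step 3: Using the exclusive quartile method:
  Q1 = 8.25
  Q2 (median) = 25.5
  Q3 = 75
  IQR = Q3 - Q1 = 75 - 8.25 = 66.75
Step 4: IQR = 66.75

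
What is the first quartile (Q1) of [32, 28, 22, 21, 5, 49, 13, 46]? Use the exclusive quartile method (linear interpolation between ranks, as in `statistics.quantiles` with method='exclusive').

15

Step 1: Sort the data: [5, 13, 21, 22, 28, 32, 46, 49]
Step 2: n = 8
Step 3: Using the exclusive quartile method:
  Q1 = 15
  Q2 (median) = 25
  Q3 = 42.5
  IQR = Q3 - Q1 = 42.5 - 15 = 27.5
Step 4: Q1 = 15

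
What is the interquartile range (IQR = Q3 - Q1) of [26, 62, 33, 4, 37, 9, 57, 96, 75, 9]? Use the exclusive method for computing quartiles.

56.25

Step 1: Sort the data: [4, 9, 9, 26, 33, 37, 57, 62, 75, 96]
Step 2: n = 10
Step 3: Using the exclusive quartile method:
  Q1 = 9
  Q2 (median) = 35
  Q3 = 65.25
  IQR = Q3 - Q1 = 65.25 - 9 = 56.25
Step 4: IQR = 56.25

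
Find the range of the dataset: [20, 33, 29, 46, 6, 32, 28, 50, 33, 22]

44

Step 1: Identify the maximum value: max = 50
Step 2: Identify the minimum value: min = 6
Step 3: Range = max - min = 50 - 6 = 44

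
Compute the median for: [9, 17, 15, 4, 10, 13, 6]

10

Step 1: Sort the data in ascending order: [4, 6, 9, 10, 13, 15, 17]
Step 2: The number of values is n = 7.
Step 3: Since n is odd, the median is the middle value at position 4: 10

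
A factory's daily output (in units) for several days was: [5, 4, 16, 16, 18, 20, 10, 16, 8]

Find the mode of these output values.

16

Step 1: Count the frequency of each value:
  4: appears 1 time(s)
  5: appears 1 time(s)
  8: appears 1 time(s)
  10: appears 1 time(s)
  16: appears 3 time(s)
  18: appears 1 time(s)
  20: appears 1 time(s)
Step 2: The value 16 appears most frequently (3 times).
Step 3: Mode = 16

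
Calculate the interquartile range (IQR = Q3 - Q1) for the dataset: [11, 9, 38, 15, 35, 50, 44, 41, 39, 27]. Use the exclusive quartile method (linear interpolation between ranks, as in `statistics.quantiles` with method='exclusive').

27.75

Step 1: Sort the data: [9, 11, 15, 27, 35, 38, 39, 41, 44, 50]
Step 2: n = 10
Step 3: Using the exclusive quartile method:
  Q1 = 14
  Q2 (median) = 36.5
  Q3 = 41.75
  IQR = Q3 - Q1 = 41.75 - 14 = 27.75
Step 4: IQR = 27.75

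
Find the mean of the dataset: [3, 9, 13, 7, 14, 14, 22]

11.7143

Step 1: Sum all values: 3 + 9 + 13 + 7 + 14 + 14 + 22 = 82
Step 2: Count the number of values: n = 7
Step 3: Mean = sum / n = 82 / 7 = 11.7143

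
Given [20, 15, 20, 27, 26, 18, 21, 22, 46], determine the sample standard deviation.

9.0753

Step 1: Compute the mean: 23.8889
Step 2: Sum of squared deviations from the mean: 658.8889
Step 3: Sample variance = 658.8889 / 8 = 82.3611
Step 4: Standard deviation = sqrt(82.3611) = 9.0753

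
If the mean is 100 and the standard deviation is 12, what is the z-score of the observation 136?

3

Step 1: Recall the z-score formula: z = (x - mu) / sigma
Step 2: Substitute values: z = (136 - 100) / 12
Step 3: z = 36 / 12 = 3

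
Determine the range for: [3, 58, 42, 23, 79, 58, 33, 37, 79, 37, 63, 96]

93

Step 1: Identify the maximum value: max = 96
Step 2: Identify the minimum value: min = 3
Step 3: Range = max - min = 96 - 3 = 93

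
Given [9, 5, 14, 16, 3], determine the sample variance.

31.3

Step 1: Compute the mean: (9 + 5 + 14 + 16 + 3) / 5 = 9.4
Step 2: Compute squared deviations from the mean:
  (9 - 9.4)^2 = 0.16
  (5 - 9.4)^2 = 19.36
  (14 - 9.4)^2 = 21.16
  (16 - 9.4)^2 = 43.56
  (3 - 9.4)^2 = 40.96
Step 3: Sum of squared deviations = 125.2
Step 4: Sample variance = 125.2 / 4 = 31.3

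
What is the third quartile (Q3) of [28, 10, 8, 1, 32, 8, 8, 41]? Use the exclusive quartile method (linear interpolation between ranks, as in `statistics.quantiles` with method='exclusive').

31

Step 1: Sort the data: [1, 8, 8, 8, 10, 28, 32, 41]
Step 2: n = 8
Step 3: Using the exclusive quartile method:
  Q1 = 8
  Q2 (median) = 9
  Q3 = 31
  IQR = Q3 - Q1 = 31 - 8 = 23
Step 4: Q3 = 31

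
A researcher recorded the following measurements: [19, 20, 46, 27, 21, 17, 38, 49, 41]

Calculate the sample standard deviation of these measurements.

12.6238

Step 1: Compute the mean: 30.8889
Step 2: Sum of squared deviations from the mean: 1274.8889
Step 3: Sample variance = 1274.8889 / 8 = 159.3611
Step 4: Standard deviation = sqrt(159.3611) = 12.6238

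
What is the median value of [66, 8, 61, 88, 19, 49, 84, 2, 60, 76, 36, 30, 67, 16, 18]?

49

Step 1: Sort the data in ascending order: [2, 8, 16, 18, 19, 30, 36, 49, 60, 61, 66, 67, 76, 84, 88]
Step 2: The number of values is n = 15.
Step 3: Since n is odd, the median is the middle value at position 8: 49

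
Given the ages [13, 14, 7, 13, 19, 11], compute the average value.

12.8333

Step 1: Sum all values: 13 + 14 + 7 + 13 + 19 + 11 = 77
Step 2: Count the number of values: n = 6
Step 3: Mean = sum / n = 77 / 6 = 12.8333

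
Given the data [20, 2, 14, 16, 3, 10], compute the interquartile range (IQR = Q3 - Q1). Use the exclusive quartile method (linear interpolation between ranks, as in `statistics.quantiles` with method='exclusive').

14.25

Step 1: Sort the data: [2, 3, 10, 14, 16, 20]
Step 2: n = 6
Step 3: Using the exclusive quartile method:
  Q1 = 2.75
  Q2 (median) = 12
  Q3 = 17
  IQR = Q3 - Q1 = 17 - 2.75 = 14.25
Step 4: IQR = 14.25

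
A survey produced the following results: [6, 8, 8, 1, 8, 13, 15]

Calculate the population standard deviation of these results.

4.2378

Step 1: Compute the mean: 8.4286
Step 2: Sum of squared deviations from the mean: 125.7143
Step 3: Population variance = 125.7143 / 7 = 17.9592
Step 4: Standard deviation = sqrt(17.9592) = 4.2378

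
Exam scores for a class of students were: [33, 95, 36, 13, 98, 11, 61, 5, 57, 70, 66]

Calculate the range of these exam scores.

93

Step 1: Identify the maximum value: max = 98
Step 2: Identify the minimum value: min = 5
Step 3: Range = max - min = 98 - 5 = 93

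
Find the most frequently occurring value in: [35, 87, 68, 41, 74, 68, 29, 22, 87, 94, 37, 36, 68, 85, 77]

68

Step 1: Count the frequency of each value:
  22: appears 1 time(s)
  29: appears 1 time(s)
  35: appears 1 time(s)
  36: appears 1 time(s)
  37: appears 1 time(s)
  41: appears 1 time(s)
  68: appears 3 time(s)
  74: appears 1 time(s)
  77: appears 1 time(s)
  85: appears 1 time(s)
  87: appears 2 time(s)
  94: appears 1 time(s)
Step 2: The value 68 appears most frequently (3 times).
Step 3: Mode = 68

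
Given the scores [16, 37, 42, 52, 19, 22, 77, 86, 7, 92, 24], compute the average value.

43.0909

Step 1: Sum all values: 16 + 37 + 42 + 52 + 19 + 22 + 77 + 86 + 7 + 92 + 24 = 474
Step 2: Count the number of values: n = 11
Step 3: Mean = sum / n = 474 / 11 = 43.0909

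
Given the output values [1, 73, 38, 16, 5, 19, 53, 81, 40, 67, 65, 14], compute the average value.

39.3333

Step 1: Sum all values: 1 + 73 + 38 + 16 + 5 + 19 + 53 + 81 + 40 + 67 + 65 + 14 = 472
Step 2: Count the number of values: n = 12
Step 3: Mean = sum / n = 472 / 12 = 39.3333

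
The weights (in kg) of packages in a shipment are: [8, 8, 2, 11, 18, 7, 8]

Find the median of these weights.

8

Step 1: Sort the data in ascending order: [2, 7, 8, 8, 8, 11, 18]
Step 2: The number of values is n = 7.
Step 3: Since n is odd, the median is the middle value at position 4: 8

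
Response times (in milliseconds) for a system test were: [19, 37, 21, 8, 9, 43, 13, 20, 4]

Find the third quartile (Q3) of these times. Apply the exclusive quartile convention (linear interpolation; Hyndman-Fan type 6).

29

Step 1: Sort the data: [4, 8, 9, 13, 19, 20, 21, 37, 43]
Step 2: n = 9
Step 3: Using the exclusive quartile method:
  Q1 = 8.5
  Q2 (median) = 19
  Q3 = 29
  IQR = Q3 - Q1 = 29 - 8.5 = 20.5
Step 4: Q3 = 29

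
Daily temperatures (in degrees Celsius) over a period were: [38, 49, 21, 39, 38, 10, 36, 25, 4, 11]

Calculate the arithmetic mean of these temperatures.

27.1

Step 1: Sum all values: 38 + 49 + 21 + 39 + 38 + 10 + 36 + 25 + 4 + 11 = 271
Step 2: Count the number of values: n = 10
Step 3: Mean = sum / n = 271 / 10 = 27.1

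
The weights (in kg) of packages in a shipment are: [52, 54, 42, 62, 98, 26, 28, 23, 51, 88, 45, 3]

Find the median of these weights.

48

Step 1: Sort the data in ascending order: [3, 23, 26, 28, 42, 45, 51, 52, 54, 62, 88, 98]
Step 2: The number of values is n = 12.
Step 3: Since n is even, the median is the average of positions 6 and 7:
  Median = (45 + 51) / 2 = 48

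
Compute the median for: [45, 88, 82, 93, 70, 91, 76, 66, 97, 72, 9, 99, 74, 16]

75

Step 1: Sort the data in ascending order: [9, 16, 45, 66, 70, 72, 74, 76, 82, 88, 91, 93, 97, 99]
Step 2: The number of values is n = 14.
Step 3: Since n is even, the median is the average of positions 7 and 8:
  Median = (74 + 76) / 2 = 75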